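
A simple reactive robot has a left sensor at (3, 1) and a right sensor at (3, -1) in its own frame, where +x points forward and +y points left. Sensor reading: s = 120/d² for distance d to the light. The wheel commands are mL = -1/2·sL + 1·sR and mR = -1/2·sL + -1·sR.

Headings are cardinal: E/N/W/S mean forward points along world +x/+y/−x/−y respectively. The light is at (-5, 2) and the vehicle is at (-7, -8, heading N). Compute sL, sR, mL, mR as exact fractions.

60/29 12/5 198/145 -498/145

left sensor world pos  = (-8, -5); dL² = 58
right sensor world pos = (-6, -5); dR² = 50
sL = 120/58 = 60/29
sR = 120/50 = 12/5
mL = -1/2·sL + 1·sR = 198/145
mR = -1/2·sL + -1·sR = -498/145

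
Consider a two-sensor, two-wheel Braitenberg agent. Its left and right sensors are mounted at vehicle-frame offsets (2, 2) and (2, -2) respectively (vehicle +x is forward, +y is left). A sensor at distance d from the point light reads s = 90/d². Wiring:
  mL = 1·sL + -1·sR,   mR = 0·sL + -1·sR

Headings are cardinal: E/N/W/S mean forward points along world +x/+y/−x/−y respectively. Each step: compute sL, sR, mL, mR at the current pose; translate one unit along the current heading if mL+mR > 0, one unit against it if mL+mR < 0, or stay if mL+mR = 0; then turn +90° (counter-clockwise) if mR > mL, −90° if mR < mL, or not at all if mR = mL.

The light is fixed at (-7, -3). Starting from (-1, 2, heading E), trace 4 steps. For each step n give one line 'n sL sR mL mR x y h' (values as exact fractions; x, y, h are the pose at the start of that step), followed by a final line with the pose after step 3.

0 90/113 90/73 -3600/8249 -90/73 -1 2 E
1 45/29 5 -100/29 -5 -2 2 S
2 18/5 90/73 864/365 -90/73 -2 3 W
3 45/34 9/10 36/85 -9/10 -3 3 N
final -3 2 E

n=0: pose=(-1,2,E); sL=90/113, sR=90/73; mL=-3600/8249, mR=-90/73; mL+mR=-13770/8249 → advance -1; mR−mL=-90/113 → turn -1·90°
n=1: pose=(-2,2,S); sL=45/29, sR=5; mL=-100/29, mR=-5; mL+mR=-245/29 → advance -1; mR−mL=-45/29 → turn -1·90°
n=2: pose=(-2,3,W); sL=18/5, sR=90/73; mL=864/365, mR=-90/73; mL+mR=414/365 → advance +1; mR−mL=-18/5 → turn -1·90°
n=3: pose=(-3,3,N); sL=45/34, sR=9/10; mL=36/85, mR=-9/10; mL+mR=-81/170 → advance -1; mR−mL=-45/34 → turn -1·90°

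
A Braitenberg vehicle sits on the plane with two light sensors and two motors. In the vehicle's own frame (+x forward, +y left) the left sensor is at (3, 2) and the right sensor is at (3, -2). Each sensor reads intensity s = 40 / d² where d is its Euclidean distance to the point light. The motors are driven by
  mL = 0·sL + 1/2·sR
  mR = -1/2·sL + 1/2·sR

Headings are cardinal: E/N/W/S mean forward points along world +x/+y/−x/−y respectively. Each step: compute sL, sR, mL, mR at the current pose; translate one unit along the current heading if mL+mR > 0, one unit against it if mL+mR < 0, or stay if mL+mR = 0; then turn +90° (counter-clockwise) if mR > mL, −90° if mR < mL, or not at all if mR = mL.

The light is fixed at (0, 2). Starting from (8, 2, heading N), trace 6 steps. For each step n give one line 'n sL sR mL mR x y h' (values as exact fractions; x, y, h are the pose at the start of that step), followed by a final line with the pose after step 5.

0 8/9 40/109 20/109 -256/981 8 2 N
1 20/61 4/13 2/13 -8/793 8 1 E
2 40/137 8/13 4/13 288/1781 9 1 S
3 10/13 10/9 5/9 20/117 9 0 W
4 40/37 40/101 20/101 -1280/3737 8 0 N
5 20/61 20/73 10/73 -120/4453 8 -1 E
final 9 -1 S

n=0: pose=(8,2,N); sL=8/9, sR=40/109; mL=20/109, mR=-256/981; mL+mR=-76/981 → advance -1; mR−mL=-4/9 → turn -1·90°
n=1: pose=(8,1,E); sL=20/61, sR=4/13; mL=2/13, mR=-8/793; mL+mR=114/793 → advance +1; mR−mL=-10/61 → turn -1·90°
n=2: pose=(9,1,S); sL=40/137, sR=8/13; mL=4/13, mR=288/1781; mL+mR=836/1781 → advance +1; mR−mL=-20/137 → turn -1·90°
n=3: pose=(9,0,W); sL=10/13, sR=10/9; mL=5/9, mR=20/117; mL+mR=85/117 → advance +1; mR−mL=-5/13 → turn -1·90°
n=4: pose=(8,0,N); sL=40/37, sR=40/101; mL=20/101, mR=-1280/3737; mL+mR=-540/3737 → advance -1; mR−mL=-20/37 → turn -1·90°
n=5: pose=(8,-1,E); sL=20/61, sR=20/73; mL=10/73, mR=-120/4453; mL+mR=490/4453 → advance +1; mR−mL=-10/61 → turn -1·90°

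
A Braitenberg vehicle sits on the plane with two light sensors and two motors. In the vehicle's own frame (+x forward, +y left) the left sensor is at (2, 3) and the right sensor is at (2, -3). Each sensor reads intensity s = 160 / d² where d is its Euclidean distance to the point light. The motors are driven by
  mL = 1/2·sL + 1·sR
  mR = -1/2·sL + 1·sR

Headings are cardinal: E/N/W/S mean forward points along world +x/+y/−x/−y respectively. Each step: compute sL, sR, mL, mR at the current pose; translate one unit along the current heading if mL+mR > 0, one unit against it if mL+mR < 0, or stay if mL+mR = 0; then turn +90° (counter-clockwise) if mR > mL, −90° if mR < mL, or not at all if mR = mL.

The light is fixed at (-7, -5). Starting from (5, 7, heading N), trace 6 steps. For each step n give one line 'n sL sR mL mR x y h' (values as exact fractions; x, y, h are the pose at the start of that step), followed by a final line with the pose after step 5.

n=0: pose=(5,7,N); sL=160/277, sR=160/421; mL=78000/116617, mR=10640/116617; mL+mR=320/421 → advance +1; mR−mL=-160/277 → turn -1·90°
n=1: pose=(5,8,E); sL=40/113, sR=20/37; mL=3000/4181, mR=1520/4181; mL+mR=40/37 → advance +1; mR−mL=-40/113 → turn -1·90°
n=2: pose=(6,8,S); sL=160/377, sR=160/221; mL=6000/6409, mR=3280/6409; mL+mR=320/221 → advance +1; mR−mL=-160/377 → turn -1·90°
n=3: pose=(6,7,W); sL=80/101, sR=80/173; mL=15000/17473, mR=1160/17473; mL+mR=160/173 → advance +1; mR−mL=-80/101 → turn -1·90°
n=4: pose=(5,7,N); sL=160/277, sR=160/421; mL=78000/116617, mR=10640/116617; mL+mR=320/421 → advance +1; mR−mL=-160/277 → turn -1·90°
n=5: pose=(5,8,E); sL=40/113, sR=20/37; mL=3000/4181, mR=1520/4181; mL+mR=40/37 → advance +1; mR−mL=-40/113 → turn -1·90°

0 160/277 160/421 78000/116617 10640/116617 5 7 N
1 40/113 20/37 3000/4181 1520/4181 5 8 E
2 160/377 160/221 6000/6409 3280/6409 6 8 S
3 80/101 80/173 15000/17473 1160/17473 6 7 W
4 160/277 160/421 78000/116617 10640/116617 5 7 N
5 40/113 20/37 3000/4181 1520/4181 5 8 E
final 6 8 S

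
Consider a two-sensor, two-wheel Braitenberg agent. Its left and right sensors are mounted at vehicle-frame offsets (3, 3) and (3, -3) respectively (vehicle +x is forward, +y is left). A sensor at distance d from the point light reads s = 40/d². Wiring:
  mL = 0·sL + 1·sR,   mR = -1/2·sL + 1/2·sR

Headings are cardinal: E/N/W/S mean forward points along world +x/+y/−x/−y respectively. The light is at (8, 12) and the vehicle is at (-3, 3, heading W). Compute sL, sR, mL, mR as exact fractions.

2/17 5/29 5/29 27/986

left sensor world pos  = (-6, 0); dL² = 340
right sensor world pos = (-6, 6); dR² = 232
sL = 40/340 = 2/17
sR = 40/232 = 5/29
mL = 0·sL + 1·sR = 5/29
mR = -1/2·sL + 1/2·sR = 27/986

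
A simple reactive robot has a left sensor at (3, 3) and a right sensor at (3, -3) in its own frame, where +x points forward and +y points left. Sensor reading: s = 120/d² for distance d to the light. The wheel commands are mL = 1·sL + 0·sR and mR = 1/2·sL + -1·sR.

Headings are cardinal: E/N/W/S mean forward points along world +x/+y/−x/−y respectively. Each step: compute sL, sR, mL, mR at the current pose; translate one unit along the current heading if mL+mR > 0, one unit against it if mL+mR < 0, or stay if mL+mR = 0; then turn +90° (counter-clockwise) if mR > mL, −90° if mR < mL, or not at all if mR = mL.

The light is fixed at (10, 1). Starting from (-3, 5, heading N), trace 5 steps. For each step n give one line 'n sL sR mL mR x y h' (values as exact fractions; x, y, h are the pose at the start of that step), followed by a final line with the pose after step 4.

n=0: pose=(-3,5,N); sL=24/61, sR=120/149; mL=24/61, mR=-5532/9089; mL+mR=-1956/9089 → advance -1; mR−mL=-9108/9089 → turn -1·90°
n=1: pose=(-3,4,E); sL=15/17, sR=6/5; mL=15/17, mR=-129/170; mL+mR=21/170 → advance +1; mR−mL=-279/170 → turn -1·90°
n=2: pose=(-2,4,S); sL=40/27, sR=8/15; mL=40/27, mR=28/135; mL+mR=76/45 → advance +1; mR−mL=-172/135 → turn -1·90°
n=3: pose=(-2,3,W); sL=60/113, sR=12/25; mL=60/113, mR=-606/2825; mL+mR=894/2825 → advance +1; mR−mL=-2106/2825 → turn -1·90°
n=4: pose=(-3,3,N); sL=120/281, sR=24/25; mL=120/281, mR=-5244/7025; mL+mR=-2244/7025 → advance -1; mR−mL=-8244/7025 → turn -1·90°

0 24/61 120/149 24/61 -5532/9089 -3 5 N
1 15/17 6/5 15/17 -129/170 -3 4 E
2 40/27 8/15 40/27 28/135 -2 4 S
3 60/113 12/25 60/113 -606/2825 -2 3 W
4 120/281 24/25 120/281 -5244/7025 -3 3 N
final -3 2 E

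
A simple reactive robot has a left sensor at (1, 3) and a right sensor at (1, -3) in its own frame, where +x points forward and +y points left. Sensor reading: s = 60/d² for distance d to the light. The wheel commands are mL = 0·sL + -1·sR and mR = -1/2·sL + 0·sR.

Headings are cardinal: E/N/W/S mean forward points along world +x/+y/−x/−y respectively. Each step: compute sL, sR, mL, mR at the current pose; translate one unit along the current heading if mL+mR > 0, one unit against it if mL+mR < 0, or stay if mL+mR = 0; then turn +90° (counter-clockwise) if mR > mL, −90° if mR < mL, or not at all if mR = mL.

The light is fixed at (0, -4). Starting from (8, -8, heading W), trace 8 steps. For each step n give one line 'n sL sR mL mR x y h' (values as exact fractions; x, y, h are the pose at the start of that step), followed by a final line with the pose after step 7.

0 30/49 6/5 -6/5 -15/49 8 -8 W
1 60/169 60/61 -60/61 -30/169 9 -8 S
2 3/5 15/34 -15/34 -3/10 9 -7 E
3 60/29 12/25 -12/25 -30/29 8 -7 N
4 30/41 6/13 -6/13 -15/41 8 -8 E
5 12/5 60/109 -60/109 -6/5 7 -8 N
6 15/17 15/32 -15/32 -15/34 7 -9 E
7 12/5 60/97 -60/97 -6/5 6 -9 N
final 6 -10 E

n=0: pose=(8,-8,W); sL=30/49, sR=6/5; mL=-6/5, mR=-15/49; mL+mR=-369/245 → advance -1; mR−mL=219/245 → turn +1·90°
n=1: pose=(9,-8,S); sL=60/169, sR=60/61; mL=-60/61, mR=-30/169; mL+mR=-11970/10309 → advance -1; mR−mL=8310/10309 → turn +1·90°
n=2: pose=(9,-7,E); sL=3/5, sR=15/34; mL=-15/34, mR=-3/10; mL+mR=-63/85 → advance -1; mR−mL=12/85 → turn +1·90°
n=3: pose=(8,-7,N); sL=60/29, sR=12/25; mL=-12/25, mR=-30/29; mL+mR=-1098/725 → advance -1; mR−mL=-402/725 → turn -1·90°
n=4: pose=(8,-8,E); sL=30/41, sR=6/13; mL=-6/13, mR=-15/41; mL+mR=-441/533 → advance -1; mR−mL=51/533 → turn +1·90°
n=5: pose=(7,-8,N); sL=12/5, sR=60/109; mL=-60/109, mR=-6/5; mL+mR=-954/545 → advance -1; mR−mL=-354/545 → turn -1·90°
n=6: pose=(7,-9,E); sL=15/17, sR=15/32; mL=-15/32, mR=-15/34; mL+mR=-495/544 → advance -1; mR−mL=15/544 → turn +1·90°
n=7: pose=(6,-9,N); sL=12/5, sR=60/97; mL=-60/97, mR=-6/5; mL+mR=-882/485 → advance -1; mR−mL=-282/485 → turn -1·90°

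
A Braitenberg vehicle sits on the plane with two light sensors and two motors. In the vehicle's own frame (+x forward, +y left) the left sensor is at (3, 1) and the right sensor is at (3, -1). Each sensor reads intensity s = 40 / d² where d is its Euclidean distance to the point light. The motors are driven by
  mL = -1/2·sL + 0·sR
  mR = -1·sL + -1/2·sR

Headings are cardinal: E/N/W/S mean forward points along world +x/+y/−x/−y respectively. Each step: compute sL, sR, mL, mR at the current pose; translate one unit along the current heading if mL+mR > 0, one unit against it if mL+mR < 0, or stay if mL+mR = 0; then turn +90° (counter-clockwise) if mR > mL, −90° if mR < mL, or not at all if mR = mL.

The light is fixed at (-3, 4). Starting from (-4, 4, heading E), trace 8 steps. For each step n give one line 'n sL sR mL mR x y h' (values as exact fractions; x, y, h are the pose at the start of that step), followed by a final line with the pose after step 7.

n=0: pose=(-4,4,E); sL=8, sR=8; mL=-4, mR=-12; mL+mR=-16 → advance -1; mR−mL=-8 → turn -1·90°
n=1: pose=(-5,4,S); sL=4, sR=20/9; mL=-2, mR=-46/9; mL+mR=-64/9 → advance -1; mR−mL=-28/9 → turn -1·90°
n=2: pose=(-5,5,W); sL=8/5, sR=40/29; mL=-4/5, mR=-332/145; mL+mR=-448/145 → advance -1; mR−mL=-216/145 → turn -1·90°
n=3: pose=(-4,5,N); sL=2, sR=5/2; mL=-1, mR=-13/4; mL+mR=-17/4 → advance -1; mR−mL=-9/4 → turn -1·90°
n=4: pose=(-4,4,E); sL=8, sR=8; mL=-4, mR=-12; mL+mR=-16 → advance -1; mR−mL=-8 → turn -1·90°
n=5: pose=(-5,4,S); sL=4, sR=20/9; mL=-2, mR=-46/9; mL+mR=-64/9 → advance -1; mR−mL=-28/9 → turn -1·90°
n=6: pose=(-5,5,W); sL=8/5, sR=40/29; mL=-4/5, mR=-332/145; mL+mR=-448/145 → advance -1; mR−mL=-216/145 → turn -1·90°
n=7: pose=(-4,5,N); sL=2, sR=5/2; mL=-1, mR=-13/4; mL+mR=-17/4 → advance -1; mR−mL=-9/4 → turn -1·90°

0 8 8 -4 -12 -4 4 E
1 4 20/9 -2 -46/9 -5 4 S
2 8/5 40/29 -4/5 -332/145 -5 5 W
3 2 5/2 -1 -13/4 -4 5 N
4 8 8 -4 -12 -4 4 E
5 4 20/9 -2 -46/9 -5 4 S
6 8/5 40/29 -4/5 -332/145 -5 5 W
7 2 5/2 -1 -13/4 -4 5 N
final -4 4 E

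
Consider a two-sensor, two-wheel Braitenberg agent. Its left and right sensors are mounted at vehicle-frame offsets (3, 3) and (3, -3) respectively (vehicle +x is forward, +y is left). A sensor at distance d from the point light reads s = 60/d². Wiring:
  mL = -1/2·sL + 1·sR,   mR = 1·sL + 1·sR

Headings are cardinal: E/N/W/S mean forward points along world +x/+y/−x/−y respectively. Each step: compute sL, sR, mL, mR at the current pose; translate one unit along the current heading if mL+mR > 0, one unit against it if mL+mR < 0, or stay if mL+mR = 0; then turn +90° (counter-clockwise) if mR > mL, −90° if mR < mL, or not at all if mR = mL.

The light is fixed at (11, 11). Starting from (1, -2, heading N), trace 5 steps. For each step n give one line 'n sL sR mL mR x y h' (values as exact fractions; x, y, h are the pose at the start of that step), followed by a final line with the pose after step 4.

0 60/269 60/149 11670/40081 25080/40081 1 -2 N
1 30/197 6/25 807/4925 1932/4925 1 -1 W
2 60/289 60/421 4710/121669 42600/121669 0 -1 S
3 15/41 3/16 3/656 363/656 0 -2 E
4 60/269 60/149 11670/40081 25080/40081 1 -2 N
final 1 -1 W

n=0: pose=(1,-2,N); sL=60/269, sR=60/149; mL=11670/40081, mR=25080/40081; mL+mR=36750/40081 → advance +1; mR−mL=90/269 → turn +1·90°
n=1: pose=(1,-1,W); sL=30/197, sR=6/25; mL=807/4925, mR=1932/4925; mL+mR=2739/4925 → advance +1; mR−mL=45/197 → turn +1·90°
n=2: pose=(0,-1,S); sL=60/289, sR=60/421; mL=4710/121669, mR=42600/121669; mL+mR=47310/121669 → advance +1; mR−mL=90/289 → turn +1·90°
n=3: pose=(0,-2,E); sL=15/41, sR=3/16; mL=3/656, mR=363/656; mL+mR=183/328 → advance +1; mR−mL=45/82 → turn +1·90°
n=4: pose=(1,-2,N); sL=60/269, sR=60/149; mL=11670/40081, mR=25080/40081; mL+mR=36750/40081 → advance +1; mR−mL=90/269 → turn +1·90°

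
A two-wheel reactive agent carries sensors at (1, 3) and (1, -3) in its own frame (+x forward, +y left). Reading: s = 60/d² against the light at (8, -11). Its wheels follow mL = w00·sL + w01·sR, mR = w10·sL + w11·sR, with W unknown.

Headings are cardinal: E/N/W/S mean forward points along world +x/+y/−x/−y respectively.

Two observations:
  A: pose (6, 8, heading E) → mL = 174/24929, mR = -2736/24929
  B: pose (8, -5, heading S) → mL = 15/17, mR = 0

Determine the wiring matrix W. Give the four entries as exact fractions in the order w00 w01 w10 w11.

obs A: pose=(6,8,E) → sL=12/97, sR=60/257, mL=174/24929, mR=-2736/24929
obs B: pose=(8,-5,S) → sL=30/17, sR=30/17, mL=15/17, mR=0
sensor matrix S = [[12/97, 60/257], [30/17, 30/17]]; det S = -82080/423793
solve [mL_A; mL_B] = S·[w00; w01] and [mR_A; mR_B] = S·[w10; w11]:
  w00 = 1, w01 = -1/2, w10 = 1, w11 = -1

1 -1/2 1 -1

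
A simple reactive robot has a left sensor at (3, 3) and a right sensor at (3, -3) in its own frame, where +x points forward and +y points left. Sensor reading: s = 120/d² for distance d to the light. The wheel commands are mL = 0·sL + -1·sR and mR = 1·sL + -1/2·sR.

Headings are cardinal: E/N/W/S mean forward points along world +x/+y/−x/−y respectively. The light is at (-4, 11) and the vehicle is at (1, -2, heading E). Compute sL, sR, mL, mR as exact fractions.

30/41 3/8 -3/8 357/656

left sensor world pos  = (4, 1); dL² = 164
right sensor world pos = (4, -5); dR² = 320
sL = 120/164 = 30/41
sR = 120/320 = 3/8
mL = 0·sL + -1·sR = -3/8
mR = 1·sL + -1/2·sR = 357/656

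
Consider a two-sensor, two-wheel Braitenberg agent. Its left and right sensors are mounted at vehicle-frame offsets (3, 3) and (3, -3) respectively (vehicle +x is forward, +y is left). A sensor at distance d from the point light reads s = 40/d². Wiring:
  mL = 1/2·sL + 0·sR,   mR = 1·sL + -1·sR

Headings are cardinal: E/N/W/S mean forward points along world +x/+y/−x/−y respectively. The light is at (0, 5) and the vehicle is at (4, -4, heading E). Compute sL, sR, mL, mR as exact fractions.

left sensor world pos  = (7, -1); dL² = 85
right sensor world pos = (7, -7); dR² = 193
sL = 40/85 = 8/17
sR = 40/193 = 40/193
mL = 1/2·sL + 0·sR = 4/17
mR = 1·sL + -1·sR = 864/3281

8/17 40/193 4/17 864/3281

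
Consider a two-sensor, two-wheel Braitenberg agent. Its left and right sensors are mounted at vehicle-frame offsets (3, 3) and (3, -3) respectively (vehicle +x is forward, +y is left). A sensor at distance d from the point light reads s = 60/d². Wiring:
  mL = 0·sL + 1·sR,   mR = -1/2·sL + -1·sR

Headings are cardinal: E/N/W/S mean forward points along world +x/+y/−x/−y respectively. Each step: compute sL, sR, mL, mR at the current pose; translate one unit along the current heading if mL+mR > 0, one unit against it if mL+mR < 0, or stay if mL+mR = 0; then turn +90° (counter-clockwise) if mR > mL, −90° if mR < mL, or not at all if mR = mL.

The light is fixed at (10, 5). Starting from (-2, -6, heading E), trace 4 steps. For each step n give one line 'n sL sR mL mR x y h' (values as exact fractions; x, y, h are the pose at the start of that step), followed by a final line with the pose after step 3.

n=0: pose=(-2,-6,E); sL=12/29, sR=60/277; mL=60/277, mR=-3402/8033; mL+mR=-6/29 → advance -1; mR−mL=-5142/8033 → turn -1·90°
n=1: pose=(-3,-6,S); sL=15/74, sR=15/113; mL=15/113, mR=-3915/16724; mL+mR=-15/148 → advance -1; mR−mL=-6135/16724 → turn -1·90°
n=2: pose=(-3,-5,W); sL=12/85, sR=12/61; mL=12/61, mR=-1386/5185; mL+mR=-6/85 → advance -1; mR−mL=-2406/5185 → turn -1·90°
n=3: pose=(-2,-5,N); sL=30/137, sR=6/13; mL=6/13, mR=-1017/1781; mL+mR=-15/137 → advance -1; mR−mL=-1839/1781 → turn -1·90°

0 12/29 60/277 60/277 -3402/8033 -2 -6 E
1 15/74 15/113 15/113 -3915/16724 -3 -6 S
2 12/85 12/61 12/61 -1386/5185 -3 -5 W
3 30/137 6/13 6/13 -1017/1781 -2 -5 N
final -2 -6 E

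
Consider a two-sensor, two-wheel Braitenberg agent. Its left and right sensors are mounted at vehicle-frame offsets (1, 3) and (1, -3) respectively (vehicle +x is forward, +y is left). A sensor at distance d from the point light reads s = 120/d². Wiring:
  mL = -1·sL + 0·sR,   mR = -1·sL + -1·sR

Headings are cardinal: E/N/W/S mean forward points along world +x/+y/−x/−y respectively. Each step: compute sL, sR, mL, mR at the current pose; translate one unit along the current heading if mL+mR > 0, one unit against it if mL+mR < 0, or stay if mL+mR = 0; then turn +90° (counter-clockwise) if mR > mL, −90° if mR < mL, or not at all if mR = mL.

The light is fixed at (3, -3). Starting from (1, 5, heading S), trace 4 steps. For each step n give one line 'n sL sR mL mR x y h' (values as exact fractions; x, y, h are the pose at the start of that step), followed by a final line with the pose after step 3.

n=0: pose=(1,5,S); sL=12/5, sR=60/37; mL=-12/5, mR=-744/185; mL+mR=-1188/185 → advance -1; mR−mL=-60/37 → turn -1·90°
n=1: pose=(1,6,W); sL=8/3, sR=40/51; mL=-8/3, mR=-176/51; mL+mR=-104/17 → advance -1; mR−mL=-40/51 → turn -1·90°
n=2: pose=(2,6,N); sL=30/29, sR=15/13; mL=-30/29, mR=-825/377; mL+mR=-1215/377 → advance -1; mR−mL=-15/13 → turn -1·90°
n=3: pose=(2,5,E); sL=120/121, sR=24/5; mL=-120/121, mR=-3504/605; mL+mR=-4104/605 → advance -1; mR−mL=-24/5 → turn -1·90°

0 12/5 60/37 -12/5 -744/185 1 5 S
1 8/3 40/51 -8/3 -176/51 1 6 W
2 30/29 15/13 -30/29 -825/377 2 6 N
3 120/121 24/5 -120/121 -3504/605 2 5 E
final 1 5 S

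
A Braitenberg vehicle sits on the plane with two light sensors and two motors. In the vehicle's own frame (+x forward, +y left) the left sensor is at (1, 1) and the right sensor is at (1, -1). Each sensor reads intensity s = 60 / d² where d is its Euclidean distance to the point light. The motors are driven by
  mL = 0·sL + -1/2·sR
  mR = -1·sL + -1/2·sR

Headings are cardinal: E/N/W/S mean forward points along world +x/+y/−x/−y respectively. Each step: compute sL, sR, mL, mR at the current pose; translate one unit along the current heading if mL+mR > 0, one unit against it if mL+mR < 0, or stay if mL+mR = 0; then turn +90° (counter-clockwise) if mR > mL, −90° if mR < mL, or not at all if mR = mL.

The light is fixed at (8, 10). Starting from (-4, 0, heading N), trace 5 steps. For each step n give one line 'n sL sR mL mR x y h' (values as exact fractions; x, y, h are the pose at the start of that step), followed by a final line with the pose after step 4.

n=0: pose=(-4,0,N); sL=6/25, sR=30/101; mL=-15/101, mR=-981/2525; mL+mR=-1356/2525 → advance -1; mR−mL=-6/25 → turn -1·90°
n=1: pose=(-4,-1,E); sL=60/221, sR=12/53; mL=-6/53, mR=-4506/11713; mL+mR=-5832/11713 → advance -1; mR−mL=-60/221 → turn -1·90°
n=2: pose=(-5,-1,S); sL=5/24, sR=3/17; mL=-3/34, mR=-121/408; mL+mR=-157/408 → advance -1; mR−mL=-5/24 → turn -1·90°
n=3: pose=(-5,0,W); sL=60/317, sR=60/277; mL=-30/277, mR=-26130/87809; mL+mR=-35640/87809 → advance -1; mR−mL=-60/317 → turn -1·90°
n=4: pose=(-4,0,N); sL=6/25, sR=30/101; mL=-15/101, mR=-981/2525; mL+mR=-1356/2525 → advance -1; mR−mL=-6/25 → turn -1·90°

0 6/25 30/101 -15/101 -981/2525 -4 0 N
1 60/221 12/53 -6/53 -4506/11713 -4 -1 E
2 5/24 3/17 -3/34 -121/408 -5 -1 S
3 60/317 60/277 -30/277 -26130/87809 -5 0 W
4 6/25 30/101 -15/101 -981/2525 -4 0 N
final -4 -1 E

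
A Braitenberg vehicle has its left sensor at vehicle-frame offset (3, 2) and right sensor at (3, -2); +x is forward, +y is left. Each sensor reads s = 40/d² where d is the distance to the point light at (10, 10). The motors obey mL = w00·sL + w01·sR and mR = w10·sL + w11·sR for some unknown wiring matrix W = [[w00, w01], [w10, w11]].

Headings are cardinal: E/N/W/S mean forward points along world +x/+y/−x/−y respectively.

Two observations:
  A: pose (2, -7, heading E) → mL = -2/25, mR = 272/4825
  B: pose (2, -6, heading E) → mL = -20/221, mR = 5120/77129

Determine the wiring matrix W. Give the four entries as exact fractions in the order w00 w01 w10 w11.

-1/2 0 1 -1

obs A: pose=(2,-7,E) → sL=4/25, sR=20/193, mL=-2/25, mR=272/4825
obs B: pose=(2,-6,E) → sL=40/221, sR=40/349, mL=-20/221, mR=5120/77129
sensor matrix S = [[4/25, 20/193], [40/221, 40/349]]; det S = -31104/74429485
solve [mL_A; mL_B] = S·[w00; w01] and [mR_A; mR_B] = S·[w10; w11]:
  w00 = -1/2, w01 = 0, w10 = 1, w11 = -1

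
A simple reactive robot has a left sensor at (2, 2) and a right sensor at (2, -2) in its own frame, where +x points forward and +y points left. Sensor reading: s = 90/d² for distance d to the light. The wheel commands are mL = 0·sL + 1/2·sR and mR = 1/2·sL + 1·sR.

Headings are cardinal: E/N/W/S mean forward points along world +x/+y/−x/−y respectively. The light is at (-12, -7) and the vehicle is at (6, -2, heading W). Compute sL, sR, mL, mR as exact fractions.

18/53 18/61 9/61 1503/3233

left sensor world pos  = (4, -4); dL² = 265
right sensor world pos = (4, 0); dR² = 305
sL = 90/265 = 18/53
sR = 90/305 = 18/61
mL = 0·sL + 1/2·sR = 9/61
mR = 1/2·sL + 1·sR = 1503/3233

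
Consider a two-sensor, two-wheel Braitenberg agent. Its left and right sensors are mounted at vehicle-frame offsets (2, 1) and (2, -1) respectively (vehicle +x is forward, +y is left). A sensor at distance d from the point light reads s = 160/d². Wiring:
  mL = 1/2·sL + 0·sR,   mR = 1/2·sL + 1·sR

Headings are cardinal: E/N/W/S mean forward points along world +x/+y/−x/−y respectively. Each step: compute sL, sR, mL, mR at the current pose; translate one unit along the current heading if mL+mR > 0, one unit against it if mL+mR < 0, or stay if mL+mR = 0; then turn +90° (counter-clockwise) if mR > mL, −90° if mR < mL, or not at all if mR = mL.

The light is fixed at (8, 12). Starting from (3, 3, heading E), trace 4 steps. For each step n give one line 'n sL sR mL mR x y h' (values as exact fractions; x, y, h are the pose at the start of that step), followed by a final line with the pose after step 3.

0 160/73 160/109 80/73 20400/7957 3 3 E
1 80/37 80/29 40/37 4120/1073 4 3 N
2 160/117 32/17 80/117 5104/1989 4 4 W
3 40/29 20/17 20/29 920/493 3 4 S
final 3 3 E

n=0: pose=(3,3,E); sL=160/73, sR=160/109; mL=80/73, mR=20400/7957; mL+mR=29120/7957 → advance +1; mR−mL=160/109 → turn +1·90°
n=1: pose=(4,3,N); sL=80/37, sR=80/29; mL=40/37, mR=4120/1073; mL+mR=5280/1073 → advance +1; mR−mL=80/29 → turn +1·90°
n=2: pose=(4,4,W); sL=160/117, sR=32/17; mL=80/117, mR=5104/1989; mL+mR=6464/1989 → advance +1; mR−mL=32/17 → turn +1·90°
n=3: pose=(3,4,S); sL=40/29, sR=20/17; mL=20/29, mR=920/493; mL+mR=1260/493 → advance +1; mR−mL=20/17 → turn +1·90°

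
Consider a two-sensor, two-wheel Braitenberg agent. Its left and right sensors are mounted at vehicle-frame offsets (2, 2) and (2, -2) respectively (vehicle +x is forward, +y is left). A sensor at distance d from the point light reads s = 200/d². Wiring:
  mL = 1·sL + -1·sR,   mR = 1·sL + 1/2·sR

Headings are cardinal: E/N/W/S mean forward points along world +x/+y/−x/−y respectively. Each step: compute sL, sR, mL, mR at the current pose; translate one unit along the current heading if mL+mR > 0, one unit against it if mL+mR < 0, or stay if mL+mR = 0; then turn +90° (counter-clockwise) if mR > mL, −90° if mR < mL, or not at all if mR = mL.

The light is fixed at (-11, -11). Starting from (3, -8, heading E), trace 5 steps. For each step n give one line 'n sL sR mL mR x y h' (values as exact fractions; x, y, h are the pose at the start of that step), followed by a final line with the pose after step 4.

n=0: pose=(3,-8,E); sL=200/281, sR=200/257; mL=-4800/72217, mR=79500/72217; mL+mR=74700/72217 → advance +1; mR−mL=300/257 → turn +1·90°
n=1: pose=(4,-8,N); sL=100/97, sR=100/157; mL=6000/15229, mR=20550/15229; mL+mR=26550/15229 → advance +1; mR−mL=150/157 → turn +1·90°
n=2: pose=(4,-7,W); sL=200/173, sR=40/41; mL=1280/7093, mR=11660/7093; mL+mR=12940/7093 → advance +1; mR−mL=60/41 → turn +1·90°
n=3: pose=(3,-7,S); sL=10/13, sR=50/37; mL=-280/481, mR=695/481; mL+mR=415/481 → advance +1; mR−mL=75/37 → turn +1·90°
n=4: pose=(3,-8,E); sL=200/281, sR=200/257; mL=-4800/72217, mR=79500/72217; mL+mR=74700/72217 → advance +1; mR−mL=300/257 → turn +1·90°

0 200/281 200/257 -4800/72217 79500/72217 3 -8 E
1 100/97 100/157 6000/15229 20550/15229 4 -8 N
2 200/173 40/41 1280/7093 11660/7093 4 -7 W
3 10/13 50/37 -280/481 695/481 3 -7 S
4 200/281 200/257 -4800/72217 79500/72217 3 -8 E
final 4 -8 N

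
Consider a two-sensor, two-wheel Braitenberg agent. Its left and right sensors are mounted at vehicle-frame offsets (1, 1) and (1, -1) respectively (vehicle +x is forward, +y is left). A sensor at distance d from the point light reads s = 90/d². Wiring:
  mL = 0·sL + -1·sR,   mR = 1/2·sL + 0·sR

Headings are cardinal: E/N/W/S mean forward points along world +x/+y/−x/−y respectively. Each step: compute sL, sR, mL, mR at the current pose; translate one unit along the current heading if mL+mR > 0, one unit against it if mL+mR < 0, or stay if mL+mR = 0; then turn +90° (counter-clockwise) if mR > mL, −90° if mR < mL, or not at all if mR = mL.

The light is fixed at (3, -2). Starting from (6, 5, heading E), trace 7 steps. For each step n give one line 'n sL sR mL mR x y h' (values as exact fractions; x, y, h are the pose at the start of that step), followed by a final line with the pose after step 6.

n=0: pose=(6,5,E); sL=9/8, sR=45/26; mL=-45/26, mR=9/16; mL+mR=-243/208 → advance -1; mR−mL=477/208 → turn +1·90°
n=1: pose=(5,5,N); sL=18/13, sR=90/73; mL=-90/73, mR=9/13; mL+mR=-513/949 → advance -1; mR−mL=1827/949 → turn +1·90°
n=2: pose=(5,4,W); sL=45/13, sR=9/5; mL=-9/5, mR=45/26; mL+mR=-9/130 → advance -1; mR−mL=459/130 → turn +1·90°
n=3: pose=(6,4,S); sL=90/41, sR=90/29; mL=-90/29, mR=45/41; mL+mR=-2385/1189 → advance -1; mR−mL=4995/1189 → turn +1·90°
n=4: pose=(6,5,E); sL=9/8, sR=45/26; mL=-45/26, mR=9/16; mL+mR=-243/208 → advance -1; mR−mL=477/208 → turn +1·90°
n=5: pose=(5,5,N); sL=18/13, sR=90/73; mL=-90/73, mR=9/13; mL+mR=-513/949 → advance -1; mR−mL=1827/949 → turn +1·90°
n=6: pose=(5,4,W); sL=45/13, sR=9/5; mL=-9/5, mR=45/26; mL+mR=-9/130 → advance -1; mR−mL=459/130 → turn +1·90°

0 9/8 45/26 -45/26 9/16 6 5 E
1 18/13 90/73 -90/73 9/13 5 5 N
2 45/13 9/5 -9/5 45/26 5 4 W
3 90/41 90/29 -90/29 45/41 6 4 S
4 9/8 45/26 -45/26 9/16 6 5 E
5 18/13 90/73 -90/73 9/13 5 5 N
6 45/13 9/5 -9/5 45/26 5 4 W
final 6 4 S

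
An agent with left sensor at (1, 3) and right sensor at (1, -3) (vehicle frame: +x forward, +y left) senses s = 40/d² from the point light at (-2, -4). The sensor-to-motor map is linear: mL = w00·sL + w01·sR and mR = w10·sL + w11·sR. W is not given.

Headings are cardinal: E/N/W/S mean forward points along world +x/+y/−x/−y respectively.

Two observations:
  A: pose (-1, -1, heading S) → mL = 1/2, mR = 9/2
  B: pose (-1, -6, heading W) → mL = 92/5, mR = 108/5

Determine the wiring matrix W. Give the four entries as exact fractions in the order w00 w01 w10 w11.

-1 1/2 1 1/2

obs A: pose=(-1,-1,S) → sL=2, sR=5, mL=1/2, mR=9/2
obs B: pose=(-1,-6,W) → sL=8/5, sR=40, mL=92/5, mR=108/5
sensor matrix S = [[2, 5], [8/5, 40]]; det S = 72
solve [mL_A; mL_B] = S·[w00; w01] and [mR_A; mR_B] = S·[w10; w11]:
  w00 = -1, w01 = 1/2, w10 = 1, w11 = 1/2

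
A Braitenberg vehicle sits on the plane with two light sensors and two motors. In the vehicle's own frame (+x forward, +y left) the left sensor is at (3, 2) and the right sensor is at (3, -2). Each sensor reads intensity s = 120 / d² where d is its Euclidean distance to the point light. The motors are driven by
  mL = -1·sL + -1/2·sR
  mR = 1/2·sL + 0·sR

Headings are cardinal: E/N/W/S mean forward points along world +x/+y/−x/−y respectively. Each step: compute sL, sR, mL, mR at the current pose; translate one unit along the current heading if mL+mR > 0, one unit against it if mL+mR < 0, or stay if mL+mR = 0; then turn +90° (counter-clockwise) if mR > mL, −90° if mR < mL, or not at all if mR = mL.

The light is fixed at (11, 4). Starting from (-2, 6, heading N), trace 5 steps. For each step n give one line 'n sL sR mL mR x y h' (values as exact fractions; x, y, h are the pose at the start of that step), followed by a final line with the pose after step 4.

n=0: pose=(-2,6,N); sL=12/25, sR=60/73; mL=-1626/1825, mR=6/25; mL+mR=-1188/1825 → advance -1; mR−mL=2064/1825 → turn +1·90°
n=1: pose=(-2,5,W); sL=120/257, sR=24/53; mL=-9444/13621, mR=60/257; mL+mR=-6264/13621 → advance -1; mR−mL=12624/13621 → turn +1·90°
n=2: pose=(-1,5,S); sL=15/13, sR=3/5; mL=-189/130, mR=15/26; mL+mR=-57/65 → advance -1; mR−mL=132/65 → turn +1·90°
n=3: pose=(-1,6,E); sL=120/97, sR=40/27; mL=-5180/2619, mR=60/97; mL+mR=-3560/2619 → advance -1; mR−mL=6800/2619 → turn +1·90°
n=4: pose=(-2,6,N); sL=12/25, sR=60/73; mL=-1626/1825, mR=6/25; mL+mR=-1188/1825 → advance -1; mR−mL=2064/1825 → turn +1·90°

0 12/25 60/73 -1626/1825 6/25 -2 6 N
1 120/257 24/53 -9444/13621 60/257 -2 5 W
2 15/13 3/5 -189/130 15/26 -1 5 S
3 120/97 40/27 -5180/2619 60/97 -1 6 E
4 12/25 60/73 -1626/1825 6/25 -2 6 N
final -2 5 W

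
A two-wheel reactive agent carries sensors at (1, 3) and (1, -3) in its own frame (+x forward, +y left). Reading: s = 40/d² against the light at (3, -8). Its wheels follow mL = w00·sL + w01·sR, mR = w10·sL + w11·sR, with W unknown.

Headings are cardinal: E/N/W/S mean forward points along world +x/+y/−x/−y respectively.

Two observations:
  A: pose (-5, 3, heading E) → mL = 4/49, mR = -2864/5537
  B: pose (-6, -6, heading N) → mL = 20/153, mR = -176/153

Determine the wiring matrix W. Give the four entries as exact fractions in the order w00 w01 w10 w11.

obs A: pose=(-5,3,E) → sL=8/49, sR=40/113, mL=4/49, mR=-2864/5537
obs B: pose=(-6,-6,N) → sL=40/153, sR=8/9, mL=20/153, mR=-176/153
sensor matrix S = [[8/49, 40/113], [40/153, 8/9]]; det S = 14848/282387
solve [mL_A; mL_B] = S·[w00; w01] and [mR_A; mR_B] = S·[w10; w11]:
  w00 = 1/2, w01 = 0, w10 = -1, w11 = -1

1/2 0 -1 -1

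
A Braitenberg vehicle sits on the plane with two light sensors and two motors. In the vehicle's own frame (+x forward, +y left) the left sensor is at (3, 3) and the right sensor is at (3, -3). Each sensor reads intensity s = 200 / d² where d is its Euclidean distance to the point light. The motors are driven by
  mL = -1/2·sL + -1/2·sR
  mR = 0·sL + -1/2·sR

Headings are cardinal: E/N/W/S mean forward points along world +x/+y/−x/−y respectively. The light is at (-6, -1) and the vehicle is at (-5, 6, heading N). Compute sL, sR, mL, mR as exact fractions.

left sensor world pos  = (-8, 9); dL² = 104
right sensor world pos = (-2, 9); dR² = 116
sL = 200/104 = 25/13
sR = 200/116 = 50/29
mL = -1/2·sL + -1/2·sR = -1375/754
mR = 0·sL + -1/2·sR = -25/29

25/13 50/29 -1375/754 -25/29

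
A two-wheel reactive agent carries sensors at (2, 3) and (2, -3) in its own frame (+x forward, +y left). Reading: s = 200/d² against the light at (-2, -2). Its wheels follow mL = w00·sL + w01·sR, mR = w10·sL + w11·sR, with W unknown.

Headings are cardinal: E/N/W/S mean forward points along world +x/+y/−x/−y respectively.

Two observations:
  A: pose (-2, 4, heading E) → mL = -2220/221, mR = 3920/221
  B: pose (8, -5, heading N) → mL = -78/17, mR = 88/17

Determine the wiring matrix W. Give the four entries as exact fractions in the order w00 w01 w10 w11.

-1 -1/2 1 1

obs A: pose=(-2,4,E) → sL=40/17, sR=200/13, mL=-2220/221, mR=3920/221
obs B: pose=(8,-5,N) → sL=4, sR=20/17, mL=-78/17, mR=88/17
sensor matrix S = [[40/17, 200/13], [4, 20/17]]; det S = -220800/3757
solve [mL_A; mL_B] = S·[w00; w01] and [mR_A; mR_B] = S·[w10; w11]:
  w00 = -1, w01 = -1/2, w10 = 1, w11 = 1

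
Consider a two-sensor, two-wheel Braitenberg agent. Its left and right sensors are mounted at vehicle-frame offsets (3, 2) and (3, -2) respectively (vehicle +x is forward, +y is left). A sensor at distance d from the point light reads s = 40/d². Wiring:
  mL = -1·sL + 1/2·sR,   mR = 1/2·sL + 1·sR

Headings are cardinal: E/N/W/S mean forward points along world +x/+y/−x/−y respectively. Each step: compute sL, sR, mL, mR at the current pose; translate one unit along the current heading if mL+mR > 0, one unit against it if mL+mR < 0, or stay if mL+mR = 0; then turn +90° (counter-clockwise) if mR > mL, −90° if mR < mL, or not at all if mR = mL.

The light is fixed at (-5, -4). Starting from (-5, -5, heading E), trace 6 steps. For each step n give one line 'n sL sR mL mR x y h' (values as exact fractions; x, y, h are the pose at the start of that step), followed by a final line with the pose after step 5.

0 4 20/9 -26/9 38/9 -5 -5 E
1 8 40/13 -84/13 92/13 -4 -5 N
2 5 5 -5/2 15/2 -4 -4 W
3 40/13 40/13 -20/13 60/13 -5 -4 S
4 4 20/9 -26/9 38/9 -5 -5 E
5 8 40/13 -84/13 92/13 -4 -5 N
final -4 -4 W

n=0: pose=(-5,-5,E); sL=4, sR=20/9; mL=-26/9, mR=38/9; mL+mR=4/3 → advance +1; mR−mL=64/9 → turn +1·90°
n=1: pose=(-4,-5,N); sL=8, sR=40/13; mL=-84/13, mR=92/13; mL+mR=8/13 → advance +1; mR−mL=176/13 → turn +1·90°
n=2: pose=(-4,-4,W); sL=5, sR=5; mL=-5/2, mR=15/2; mL+mR=5 → advance +1; mR−mL=10 → turn +1·90°
n=3: pose=(-5,-4,S); sL=40/13, sR=40/13; mL=-20/13, mR=60/13; mL+mR=40/13 → advance +1; mR−mL=80/13 → turn +1·90°
n=4: pose=(-5,-5,E); sL=4, sR=20/9; mL=-26/9, mR=38/9; mL+mR=4/3 → advance +1; mR−mL=64/9 → turn +1·90°
n=5: pose=(-4,-5,N); sL=8, sR=40/13; mL=-84/13, mR=92/13; mL+mR=8/13 → advance +1; mR−mL=176/13 → turn +1·90°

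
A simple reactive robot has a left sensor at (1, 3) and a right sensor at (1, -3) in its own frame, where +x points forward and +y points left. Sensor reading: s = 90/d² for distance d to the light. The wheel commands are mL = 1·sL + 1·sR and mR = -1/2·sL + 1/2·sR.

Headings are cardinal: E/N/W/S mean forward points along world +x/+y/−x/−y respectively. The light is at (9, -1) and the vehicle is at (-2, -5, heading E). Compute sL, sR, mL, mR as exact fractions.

90/101 90/149 22500/15049 -2160/15049

left sensor world pos  = (-1, -2); dL² = 101
right sensor world pos = (-1, -8); dR² = 149
sL = 90/101 = 90/101
sR = 90/149 = 90/149
mL = 1·sL + 1·sR = 22500/15049
mR = -1/2·sL + 1/2·sR = -2160/15049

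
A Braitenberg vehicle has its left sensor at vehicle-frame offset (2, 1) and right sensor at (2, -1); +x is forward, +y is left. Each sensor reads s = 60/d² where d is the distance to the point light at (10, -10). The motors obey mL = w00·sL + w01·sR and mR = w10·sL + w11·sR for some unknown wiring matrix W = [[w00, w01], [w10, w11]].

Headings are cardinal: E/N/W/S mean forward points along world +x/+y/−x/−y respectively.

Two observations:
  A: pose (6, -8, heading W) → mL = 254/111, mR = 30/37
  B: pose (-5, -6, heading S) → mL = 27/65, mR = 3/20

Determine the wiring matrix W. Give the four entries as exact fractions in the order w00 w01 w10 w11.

obs A: pose=(6,-8,W) → sL=60/37, sR=4/3, mL=254/111, mR=30/37
obs B: pose=(-5,-6,S) → sL=3/10, sR=3/13, mL=27/65, mR=3/20
sensor matrix S = [[60/37, 4/3], [3/10, 3/13]]; det S = -62/2405
solve [mL_A; mL_B] = S·[w00; w01] and [mR_A; mR_B] = S·[w10; w11]:
  w00 = 1, w01 = 1/2, w10 = 1/2, w11 = 0

1 1/2 1/2 0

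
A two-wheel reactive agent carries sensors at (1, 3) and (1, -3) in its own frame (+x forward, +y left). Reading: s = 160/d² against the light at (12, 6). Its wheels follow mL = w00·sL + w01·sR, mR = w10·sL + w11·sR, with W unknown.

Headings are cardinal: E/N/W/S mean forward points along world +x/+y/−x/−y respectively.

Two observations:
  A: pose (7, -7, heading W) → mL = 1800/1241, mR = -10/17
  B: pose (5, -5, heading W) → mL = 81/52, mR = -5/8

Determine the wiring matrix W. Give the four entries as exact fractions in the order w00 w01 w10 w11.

1/2 1 0 -1/2

obs A: pose=(7,-7,W) → sL=40/73, sR=20/17, mL=1800/1241, mR=-10/17
obs B: pose=(5,-5,W) → sL=8/13, sR=5/4, mL=81/52, mR=-5/8
sensor matrix S = [[40/73, 20/17], [8/13, 5/4]]; det S = -630/16133
solve [mL_A; mL_B] = S·[w00; w01] and [mR_A; mR_B] = S·[w10; w11]:
  w00 = 1/2, w01 = 1, w10 = 0, w11 = -1/2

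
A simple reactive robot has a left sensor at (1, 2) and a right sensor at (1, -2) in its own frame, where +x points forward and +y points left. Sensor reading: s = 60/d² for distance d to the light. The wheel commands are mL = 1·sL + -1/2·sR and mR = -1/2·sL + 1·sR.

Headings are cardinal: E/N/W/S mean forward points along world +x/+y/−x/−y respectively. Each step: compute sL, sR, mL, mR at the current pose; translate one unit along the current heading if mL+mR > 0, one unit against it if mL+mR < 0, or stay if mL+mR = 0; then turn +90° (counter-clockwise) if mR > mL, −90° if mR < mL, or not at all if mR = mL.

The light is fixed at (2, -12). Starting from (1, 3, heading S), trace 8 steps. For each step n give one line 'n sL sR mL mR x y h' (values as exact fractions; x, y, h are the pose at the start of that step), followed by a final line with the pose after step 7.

0 60/197 12/41 1278/8077 1134/8077 1 3 S
1 15/37 3/13 279/962 27/962 1 2 W
2 60/241 4/15 418/3615 514/3615 0 2 N
3 30/89 30/149 3135/13261 435/13261 0 3 W
4 60/281 60/257 6990/72217 9150/72217 -1 3 N
5 15/53 3/17 351/1802 63/1802 -1 4 W
6 12/65 60/293 1566/19045 2142/19045 -2 4 N
7 6/25 30/193 783/4825 171/4825 -2 5 W
final -3 5 N

n=0: pose=(1,3,S); sL=60/197, sR=12/41; mL=1278/8077, mR=1134/8077; mL+mR=2412/8077 → advance +1; mR−mL=-144/8077 → turn -1·90°
n=1: pose=(1,2,W); sL=15/37, sR=3/13; mL=279/962, mR=27/962; mL+mR=153/481 → advance +1; mR−mL=-126/481 → turn -1·90°
n=2: pose=(0,2,N); sL=60/241, sR=4/15; mL=418/3615, mR=514/3615; mL+mR=932/3615 → advance +1; mR−mL=32/1205 → turn +1·90°
n=3: pose=(0,3,W); sL=30/89, sR=30/149; mL=3135/13261, mR=435/13261; mL+mR=3570/13261 → advance +1; mR−mL=-2700/13261 → turn -1·90°
n=4: pose=(-1,3,N); sL=60/281, sR=60/257; mL=6990/72217, mR=9150/72217; mL+mR=16140/72217 → advance +1; mR−mL=2160/72217 → turn +1·90°
n=5: pose=(-1,4,W); sL=15/53, sR=3/17; mL=351/1802, mR=63/1802; mL+mR=207/901 → advance +1; mR−mL=-144/901 → turn -1·90°
n=6: pose=(-2,4,N); sL=12/65, sR=60/293; mL=1566/19045, mR=2142/19045; mL+mR=3708/19045 → advance +1; mR−mL=576/19045 → turn +1·90°
n=7: pose=(-2,5,W); sL=6/25, sR=30/193; mL=783/4825, mR=171/4825; mL+mR=954/4825 → advance +1; mR−mL=-612/4825 → turn -1·90°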